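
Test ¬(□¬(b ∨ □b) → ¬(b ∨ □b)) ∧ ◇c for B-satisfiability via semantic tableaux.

No, unsatisfiable

1. ¬(□¬(b ∨ □b) → ¬(b ∨ □b)) ∧ ◇c, u
2. ¬(□¬(b ∨ □b) → ¬(b ∨ □b)), u   [∧-rule on 1]
3. ◇c, u   [∧-rule on 1]
4. □¬(b ∨ □b), u   [¬→-rule on 2]
5. b ∨ □b, u   [¬→-rule on 2]
6. ¬(b ∨ □b), u   [□-rule on 4 via uRu]
7. ¬b, u   [¬∨-rule on 6]
8. ¬□b, u   [¬∨-rule on 6]
9. □b, u   [∨-rule on 5 (branches; this branch)]
10. b, u   [□-rule on 9 via uRu]
Accessibility: uRu
Branch closes: b and ¬b both at u.
(One branch shown.) All branches close.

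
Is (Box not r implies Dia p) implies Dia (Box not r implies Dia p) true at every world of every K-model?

Invalid (countermodel exists)

Tableau for the negation not ((Box not r implies Dia p) implies Dia (Box not r implies Dia p)):
1. not ((Box not r implies Dia p) implies Dia (Box not r implies Dia p)), w0
2. Box not r implies Dia p, w0
3. not Dia (Box not r implies Dia p), w0
4. Dia p, w0
5. p, w1
6. not (Box not r implies Dia p), w1
7. Box not r, w1
8. not Dia p, w1
Accessibility: w0Rw1
The negation has an open branch (countermodel exists).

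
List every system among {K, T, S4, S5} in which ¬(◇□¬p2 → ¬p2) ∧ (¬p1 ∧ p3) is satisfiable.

K, T, S4

S5-tableau for the formula:
1. ¬(◇□¬p2 → ¬p2) ∧ (¬p1 ∧ p3), 0
2. ¬(◇□¬p2 → ¬p2), 0   [∧-rule on 1]
3. ¬p1 ∧ p3, 0   [∧-rule on 1]
4. ◇□¬p2, 0   [¬→-rule on 2]
5. p2, 0   [¬→-rule on 2]
6. ¬p1, 0   [∧-rule on 3]
7. p3, 0   [∧-rule on 3]
8. □¬p2, 1   [◇-rule on 4: fresh world 1, 0R1]
9. ¬p2, 0   [□-rule on 8 via 1R0]
Accessibility: 0R0, 0R1, 1R0, 1R1
Branch closes: p2 and ¬p2 both at 0.
Every branch closes (one shown): unsatisfiable in S5.
S4-tableau for the formula:
1. ¬(◇□¬p2 → ¬p2) ∧ (¬p1 ∧ p3), 0
2. ¬(◇□¬p2 → ¬p2), 0   [∧-rule on 1]
3. ¬p1 ∧ p3, 0   [∧-rule on 1]
4. ◇□¬p2, 0   [¬→-rule on 2]
5. p2, 0   [¬→-rule on 2]
6. ¬p1, 0   [∧-rule on 3]
7. p3, 0   [∧-rule on 3]
8. □¬p2, 1   [◇-rule on 4: fresh world 1, 0R1]
9. ¬p2, 1   [□-rule on 8 via 1R1]
Accessibility: 0R0, 0R1, 1R1
Complete open branch: satisfiable in S4, hence also in K, T (this S4-model is also a K-model and a T-model).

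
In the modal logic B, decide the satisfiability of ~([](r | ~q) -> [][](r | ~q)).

Satisfiable (open branch found)

1. ~([](r | ~q) -> [][](r | ~q)), w0
2. [](r | ~q), w0
3. ~[][](r | ~q), w0
4. r | ~q, w0
5. ~q, w0
6. ~[](r | ~q), w1
7. r | ~q, w1
8. ~q, w1
9. ~(r | ~q), w2
10. ~r, w2
11. q, w2
Accessibility: w0Rw0, w0Rw1, w1Rw0, w1Rw1, w1Rw2, w2Rw1, w2Rw2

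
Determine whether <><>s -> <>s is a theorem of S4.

Valid

Tableau for the negation ~(<><>s -> <>s):
1. ~(<><>s -> <>s), u
2. <><>s, u
3. ~<>s, u
4. ~s, u
5. <>s, v
6. ~s, v
7. s, w
8. ~s, w
Accessibility: uRu, uRv, uRw, vRv, vRw, wRw
Branch closes: s and ~s both at w.
Every branch of the negation's tableau closes; the branch above is one of them.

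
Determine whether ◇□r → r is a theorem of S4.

Invalid (countermodel exists)

Tableau for the negation ¬(◇□r → r):
1. ¬(◇□r → r), 0
2. ◇□r, 0
3. ¬r, 0
4. □r, 1
5. r, 1
Accessibility: 0R0, 0R1, 1R1
The negation has an open branch (countermodel exists).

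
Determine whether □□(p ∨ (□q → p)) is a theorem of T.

Not valid

Tableau for the negation ¬□□(p ∨ (□q → p)):
1. ¬□□(p ∨ (□q → p)), 0
2. ¬□(p ∨ (□q → p)), 1
3. ¬(p ∨ (□q → p)), 2
4. ¬p, 2
5. ¬(□q → p), 2
6. □q, 2
7. q, 2
Accessibility: 0R0, 0R1, 1R1, 1R2, 2R2
The negation has an open branch (countermodel exists).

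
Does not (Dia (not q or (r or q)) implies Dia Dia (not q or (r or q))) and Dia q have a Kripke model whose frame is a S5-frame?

Unsatisfiable (every branch closes)

1. not (Dia (not q or (r or q)) implies Dia Dia (not q or (r or q))) and Dia q, u
2. not (Dia (not q or (r or q)) implies Dia Dia (not q or (r or q))), u
3. Dia q, u
4. Dia (not q or (r or q)), u
5. not Dia Dia (not q or (r or q)), u
6. not Dia (not q or (r or q)), u
7. not (not q or (r or q)), u
8. q, u
9. not (r or q), u
10. not r, u
11. not q, u
Accessibility: uRu
Branch closes: q and not q both at u.
All branches of the tableau close; one closing branch shown above.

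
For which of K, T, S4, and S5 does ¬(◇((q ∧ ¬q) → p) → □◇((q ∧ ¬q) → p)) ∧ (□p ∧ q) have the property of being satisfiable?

K

K-tableau for the formula:
1. ¬(◇((q ∧ ¬q) → p) → □◇((q ∧ ¬q) → p)) ∧ (□p ∧ q), u
2. ¬(◇((q ∧ ¬q) → p) → □◇((q ∧ ¬q) → p)), u   [∧-rule on 1]
3. □p ∧ q, u   [∧-rule on 1]
4. ◇((q ∧ ¬q) → p), u   [¬→-rule on 2]
5. ¬□◇((q ∧ ¬q) → p), u   [¬→-rule on 2]
6. □p, u   [∧-rule on 3]
7. q, u   [∧-rule on 3]
8. (q ∧ ¬q) → p, v   [◇-rule on 4: fresh world v, uRv]
9. p, v   [□-rule on 6 via uRv]
10. ¬◇((q ∧ ¬q) → p), w   [¬□-rule on 5: fresh world w, uRw]
11. p, w   [□-rule on 6 via uRw]
Accessibility: uRv, uRw
Complete open branch: satisfiable in K.
T-tableau for the formula:
1. ¬(◇((q ∧ ¬q) → p) → □◇((q ∧ ¬q) → p)) ∧ (□p ∧ q), u
2. ¬(◇((q ∧ ¬q) → p) → □◇((q ∧ ¬q) → p)), u   [∧-rule on 1]
3. □p ∧ q, u   [∧-rule on 1]
4. ◇((q ∧ ¬q) → p), u   [¬→-rule on 2]
5. ¬□◇((q ∧ ¬q) → p), u   [¬→-rule on 2]
6. □p, u   [∧-rule on 3]
7. q, u   [∧-rule on 3]
8. p, u   [□-rule on 6 via uRu]
9. (q ∧ ¬q) → p, v   [◇-rule on 4: fresh world v, uRv]
10. p, v   [□-rule on 6 via uRv]
11. ¬(q ∧ ¬q), v   [→-rule on 9 (branches; this branch)]
12. q, v   [¬∧-rule on 11 (branches; this branch)]
13. ¬◇((q ∧ ¬q) → p), w   [¬□-rule on 5: fresh world w, uRw]
14. p, w   [□-rule on 6 via uRw]
15. ¬((q ∧ ¬q) → p), w   [¬◇-rule on 13 via wRw]
16. q ∧ ¬q, w   [¬→-rule on 15]
17. ¬p, w   [¬→-rule on 15]
Accessibility: uRu, uRv, uRw, vRv, wRw
Branch closes: p and ¬p both at w.
Every branch closes (one shown): unsatisfiable in T, hence also in S4, S5 (every S4/S5-frame is a T-frame).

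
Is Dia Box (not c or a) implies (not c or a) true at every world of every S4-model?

Invalid (countermodel exists)

Tableau for the negation not (Dia Box (not c or a) implies (not c or a)):
1. not (Dia Box (not c or a) implies (not c or a)), 0
2. Dia Box (not c or a), 0   [neg-implies-rule on 1]
3. not (not c or a), 0   [neg-implies-rule on 1]
4. c, 0   [neg-or-rule on 3]
5. not a, 0   [neg-or-rule on 3]
6. Box (not c or a), 1   [Dia-rule on 2: fresh world 1, 0R1]
7. not c or a, 1   [Box-rule on 6 via 1R1]
8. a, 1   [or-rule on 7 (branches; this branch)]
Accessibility: 0R0, 0R1, 1R1
The negation has an open branch (countermodel exists).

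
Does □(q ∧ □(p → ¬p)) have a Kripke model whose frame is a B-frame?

1. □(q ∧ □(p → ¬p)), 0
2. q ∧ □(p → ¬p), 0
3. q, 0
4. □(p → ¬p), 0
5. p → ¬p, 0
6. ¬p, 0
Accessibility: 0R0

Yes, satisfiable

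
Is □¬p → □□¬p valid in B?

Not valid

Tableau for the negation ¬(□¬p → □□¬p):
1. ¬(□¬p → □□¬p), 0
2. □¬p, 0
3. ¬□□¬p, 0
4. ¬p, 0
5. ¬□¬p, 1
6. ¬p, 1
7. p, 2
Accessibility: 0R0, 0R1, 1R0, 1R1, 1R2, 2R1, 2R2
The negation has an open branch (countermodel exists).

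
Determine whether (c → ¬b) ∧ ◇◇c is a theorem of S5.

Invalid (countermodel exists)

Tableau for the negation ¬((c → ¬b) ∧ ◇◇c):
1. ¬((c → ¬b) ∧ ◇◇c), w0
2. ¬◇◇c, w0   [¬∧-rule on 1 (branches; this branch)]
3. ¬◇c, w0   [¬◇-rule on 2 via w0Rw0]
4. ¬c, w0   [¬◇-rule on 3 via w0Rw0]
Accessibility: w0Rw0
The negation has an open branch (countermodel exists).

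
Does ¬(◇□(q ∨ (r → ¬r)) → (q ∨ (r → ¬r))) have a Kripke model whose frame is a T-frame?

Yes, satisfiable

1. ¬(◇□(q ∨ (r → ¬r)) → (q ∨ (r → ¬r))), w0
2. ◇□(q ∨ (r → ¬r)), w0
3. ¬(q ∨ (r → ¬r)), w0
4. ¬q, w0
5. ¬(r → ¬r), w0
6. r, w0
7. □(q ∨ (r → ¬r)), w1
8. q ∨ (r → ¬r), w1
9. r → ¬r, w1
10. ¬r, w1
Accessibility: w0Rw0, w0Rw1, w1Rw1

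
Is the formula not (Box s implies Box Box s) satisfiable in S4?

1. not (Box s implies Box Box s), u
2. Box s, u   [neg-implies-rule on 1]
3. not Box Box s, u   [neg-implies-rule on 1]
4. s, u   [Box-rule on 2 via uRu]
5. not Box s, v   [neg-Box-rule on 3: fresh world v, uRv]
6. s, v   [Box-rule on 2 via uRv]
7. not s, w   [neg-Box-rule on 5: fresh world w, vRw]
8. s, w   [Box-rule on 2 via uRw]
Accessibility: uRu, uRv, uRw, vRv, vRw, wRw
Branch closes: s and not s both at w.
(One branch shown.) All branches close.

Unsatisfiable (every branch closes)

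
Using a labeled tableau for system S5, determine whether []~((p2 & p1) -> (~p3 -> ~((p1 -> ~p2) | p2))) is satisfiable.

Satisfiable (open branch found)

1. []~((p2 & p1) -> (~p3 -> ~((p1 -> ~p2) | p2))), 0
2. ~((p2 & p1) -> (~p3 -> ~((p1 -> ~p2) | p2))), 0
3. p2 & p1, 0
4. ~(~p3 -> ~((p1 -> ~p2) | p2)), 0
5. p2, 0
6. p1, 0
7. ~p3, 0
8. (p1 -> ~p2) | p2, 0
Accessibility: 0R0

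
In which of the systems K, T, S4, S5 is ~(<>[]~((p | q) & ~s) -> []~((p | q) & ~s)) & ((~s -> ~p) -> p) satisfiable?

S4-tableau for the formula:
1. ~(<>[]~((p | q) & ~s) -> []~((p | q) & ~s)) & ((~s -> ~p) -> p), 0
2. ~(<>[]~((p | q) & ~s) -> []~((p | q) & ~s)), 0   [&-rule on 1]
3. (~s -> ~p) -> p, 0   [&-rule on 1]
4. <>[]~((p | q) & ~s), 0   [~->-rule on 2]
5. ~[]~((p | q) & ~s), 0   [~->-rule on 2]
6. p, 0   [->-rule on 3 (branches; this branch)]
7. []~((p | q) & ~s), 1   [<>-rule on 4: fresh world 1, 0R1]
8. ~((p | q) & ~s), 1   [[]-rule on 7 via 1R1]
9. s, 1   [~&-rule on 8 (branches; this branch)]
10. (p | q) & ~s, 2   [~[]-rule on 5: fresh world 2, 0R2]
11. p | q, 2   [&-rule on 10]
12. ~s, 2   [&-rule on 10]
13. q, 2   [|-rule on 11 (branches; this branch)]
Accessibility: 0R0, 0R1, 0R2, 1R1, 2R2
Complete open branch: satisfiable in S4, hence also in K, T (this S4-model is also a K-model and a T-model).
S5-tableau for the formula:
1. ~(<>[]~((p | q) & ~s) -> []~((p | q) & ~s)) & ((~s -> ~p) -> p), 0
2. ~(<>[]~((p | q) & ~s) -> []~((p | q) & ~s)), 0   [&-rule on 1]
3. (~s -> ~p) -> p, 0   [&-rule on 1]
4. <>[]~((p | q) & ~s), 0   [~->-rule on 2]
5. ~[]~((p | q) & ~s), 0   [~->-rule on 2]
6. p, 0   [->-rule on 3 (branches; this branch)]
7. []~((p | q) & ~s), 1   [<>-rule on 4: fresh world 1, 0R1]
8. ~((p | q) & ~s), 0   [[]-rule on 7 via 1R0]
9. ~((p | q) & ~s), 1   [[]-rule on 7 via 1R1]
10. s, 0   [~&-rule on 8 (branches; this branch)]
11. ~(p | q), 1   [~&-rule on 9 (branches; this branch)]
12. ~p, 1   [~|-rule on 11]
13. ~q, 1   [~|-rule on 11]
14. (p | q) & ~s, 2   [~[]-rule on 5: fresh world 2, 0R2]
15. p | q, 2   [&-rule on 14]
16. ~s, 2   [&-rule on 14]
17. ~((p | q) & ~s), 2   [[]-rule on 7 via 1R2]
18. q, 2   [|-rule on 15 (branches; this branch)]
19. ~(p | q), 2   [~&-rule on 17 (branches; this branch)]
20. ~p, 2   [~|-rule on 19]
21. ~q, 2   [~|-rule on 19]
Accessibility: 0R0, 0R1, 0R2, 1R0, 1R1, 1R2, 2R0, 2R1, 2R2
Branch closes: q and ~q both at 2.
Every branch closes (one shown): unsatisfiable in S5.

K, T, S4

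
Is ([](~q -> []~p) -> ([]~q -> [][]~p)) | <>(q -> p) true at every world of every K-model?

Tableau for the negation ~(([](~q -> []~p) -> ([]~q -> [][]~p)) | <>(q -> p)):
1. ~(([](~q -> []~p) -> ([]~q -> [][]~p)) | <>(q -> p)), w0
2. ~([](~q -> []~p) -> ([]~q -> [][]~p)), w0   [~|-rule on 1]
3. ~<>(q -> p), w0   [~|-rule on 1]
4. [](~q -> []~p), w0   [~->-rule on 2]
5. ~([]~q -> [][]~p), w0   [~->-rule on 2]
6. []~q, w0   [~->-rule on 5]
7. ~[][]~p, w0   [~->-rule on 5]
8. ~[]~p, w1   [~[]-rule on 7: fresh world w1, w0Rw1]
9. ~(q -> p), w1   [~<>-rule on 3 via w0Rw1]
10. q, w1   [~->-rule on 9]
11. ~p, w1   [~->-rule on 9]
12. ~q -> []~p, w1   [[]-rule on 4 via w0Rw1]
13. ~q, w1   [[]-rule on 6 via w0Rw1]
Accessibility: w0Rw1
Branch closes: q and ~q both at w1.
All branches of the negation close; one closing branch shown above.

Yes, valid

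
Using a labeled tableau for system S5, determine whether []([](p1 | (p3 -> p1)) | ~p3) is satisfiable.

Satisfiable (open branch found)

1. []([](p1 | (p3 -> p1)) | ~p3), 0
2. [](p1 | (p3 -> p1)) | ~p3, 0
3. ~p3, 0
Accessibility: 0R0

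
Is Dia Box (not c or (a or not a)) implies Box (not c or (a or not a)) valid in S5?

Tableau for the negation not (Dia Box (not c or (a or not a)) implies Box (not c or (a or not a))):
1. not (Dia Box (not c or (a or not a)) implies Box (not c or (a or not a))), 0
2. Dia Box (not c or (a or not a)), 0
3. not Box (not c or (a or not a)), 0
4. Box (not c or (a or not a)), 1
5. not c or (a or not a), 0
6. not c or (a or not a), 1
7. a or not a, 0
8. a or not a, 1
9. not a, 0
10. not a, 1
11. not (not c or (a or not a)), 2
12. c, 2
13. not (a or not a), 2
14. not a, 2
15. a, 2
Accessibility: 0R0, 0R1, 0R2, 1R0, 1R1, 1R2, 2R0, 2R1, 2R2
Branch closes: a and not a both at 2.
Every branch of the negation's tableau closes; the branch above is one of them.

Valid in S5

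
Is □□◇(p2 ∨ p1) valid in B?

Not valid

Tableau for the negation ¬□□◇(p2 ∨ p1):
1. ¬□□◇(p2 ∨ p1), 0
2. ¬□◇(p2 ∨ p1), 1
3. ¬◇(p2 ∨ p1), 2
4. ¬(p2 ∨ p1), 1
5. ¬p2, 1
6. ¬p1, 1
7. ¬(p2 ∨ p1), 2
8. ¬p2, 2
9. ¬p1, 2
Accessibility: 0R0, 0R1, 1R0, 1R1, 1R2, 2R1, 2R2
The negation has an open branch (countermodel exists).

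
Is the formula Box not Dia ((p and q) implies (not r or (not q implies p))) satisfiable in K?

1. Box not Dia ((p and q) implies (not r or (not q implies p))), 0

Yes, satisfiable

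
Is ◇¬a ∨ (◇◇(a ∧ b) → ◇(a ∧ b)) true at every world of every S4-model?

Valid

Tableau for the negation ¬(◇¬a ∨ (◇◇(a ∧ b) → ◇(a ∧ b))):
1. ¬(◇¬a ∨ (◇◇(a ∧ b) → ◇(a ∧ b))), u
2. ¬◇¬a, u
3. ¬(◇◇(a ∧ b) → ◇(a ∧ b)), u
4. ◇◇(a ∧ b), u
5. ¬◇(a ∧ b), u
6. a, u
7. ¬(a ∧ b), u
8. ¬b, u
9. ◇(a ∧ b), v
10. a, v
11. ¬(a ∧ b), v
12. ¬b, v
13. a ∧ b, w
14. a, w
15. b, w
16. ¬(a ∧ b), w
17. ¬b, w
Accessibility: uRu, uRv, uRw, vRv, vRw, wRw
Branch closes: b and ¬b both at w.
Every branch of the negation's tableau closes; the branch above is one of them.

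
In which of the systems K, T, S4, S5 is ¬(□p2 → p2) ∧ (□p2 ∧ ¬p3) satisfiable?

K-tableau for the formula:
1. ¬(□p2 → p2) ∧ (□p2 ∧ ¬p3), w0
2. ¬(□p2 → p2), w0
3. □p2 ∧ ¬p3, w0
4. □p2, w0
5. ¬p2, w0
6. ¬p3, w0
Complete open branch: satisfiable in K.
T-tableau for the formula:
1. ¬(□p2 → p2) ∧ (□p2 ∧ ¬p3), w0
2. ¬(□p2 → p2), w0
3. □p2 ∧ ¬p3, w0
4. □p2, w0
5. ¬p2, w0
6. ¬p3, w0
7. p2, w0
Accessibility: w0Rw0
Branch closes: p2 and ¬p2 both at w0.
Every branch closes (one shown): unsatisfiable in T, hence also in S4, S5 (every S4/S5-frame is a T-frame).

K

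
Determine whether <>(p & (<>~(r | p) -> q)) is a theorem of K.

Invalid (countermodel exists)

Tableau for the negation ~<>(p & (<>~(r | p) -> q)):
1. ~<>(p & (<>~(r | p) -> q)), w0
The negation has an open branch (countermodel exists).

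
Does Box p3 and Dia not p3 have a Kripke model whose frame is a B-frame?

1. Box p3 and Dia not p3, w0
2. Box p3, w0   [and-rule on 1]
3. Dia not p3, w0   [and-rule on 1]
4. p3, w0   [Box-rule on 2 via w0Rw0]
5. not p3, w1   [Dia-rule on 3: fresh world w1, w0Rw1]
6. p3, w1   [Box-rule on 2 via w0Rw1]
Accessibility: w0Rw0, w0Rw1, w1Rw0, w1Rw1
Branch closes: p3 and not p3 both at w1.
Every branch closes; the branch above is one of them.

Unsatisfiable (every branch closes)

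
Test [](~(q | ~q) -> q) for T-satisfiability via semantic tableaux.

1. [](~(q | ~q) -> q), u
2. ~(q | ~q) -> q, u
3. q, u
Accessibility: uRu

Satisfiable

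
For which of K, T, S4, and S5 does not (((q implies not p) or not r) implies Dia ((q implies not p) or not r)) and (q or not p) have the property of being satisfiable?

K

T-tableau for the formula:
1. not (((q implies not p) or not r) implies Dia ((q implies not p) or not r)) and (q or not p), w0
2. not (((q implies not p) or not r) implies Dia ((q implies not p) or not r)), w0
3. q or not p, w0
4. (q implies not p) or not r, w0
5. not Dia ((q implies not p) or not r), w0
6. not ((q implies not p) or not r), w0
7. not (q implies not p), w0
8. r, w0
9. q, w0
10. p, w0
11. q implies not p, w0
12. not p, w0
Accessibility: w0Rw0
Branch closes: p and not p both at w0.
Every branch closes (one shown): unsatisfiable in T, hence also in S4, S5 (every S4/S5-frame is a T-frame).
K-tableau for the formula:
1. not (((q implies not p) or not r) implies Dia ((q implies not p) or not r)) and (q or not p), w0
2. not (((q implies not p) or not r) implies Dia ((q implies not p) or not r)), w0
3. q or not p, w0
4. (q implies not p) or not r, w0
5. not Dia ((q implies not p) or not r), w0
6. not p, w0
7. not r, w0
Complete open branch: satisfiable in K.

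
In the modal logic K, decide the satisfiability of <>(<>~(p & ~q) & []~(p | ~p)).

1. <>(<>~(p & ~q) & []~(p | ~p)), 0
2. <>~(p & ~q) & []~(p | ~p), 1   [<>-rule on 1: fresh world 1, 0R1]
3. <>~(p & ~q), 1   [&-rule on 2]
4. []~(p | ~p), 1   [&-rule on 2]
5. ~(p & ~q), 2   [<>-rule on 3: fresh world 2, 1R2]
6. ~(p | ~p), 2   [[]-rule on 4 via 1R2]
7. ~p, 2   [~|-rule on 6]
8. p, 2   [~|-rule on 6]
Accessibility: 0R1, 1R2
Branch closes: p and ~p both at 2.
Every branch closes; the branch above is one of them.

Unsatisfiable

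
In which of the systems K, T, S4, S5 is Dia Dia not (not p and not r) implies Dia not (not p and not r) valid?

S4, S5

S4-tableau for the negation not (Dia Dia not (not p and not r) implies Dia not (not p and not r)):
1. not (Dia Dia not (not p and not r) implies Dia not (not p and not r)), 0
2. Dia Dia not (not p and not r), 0
3. not Dia not (not p and not r), 0
4. not p and not r, 0
5. not p, 0
6. not r, 0
7. Dia not (not p and not r), 1
8. not p and not r, 1
9. not p, 1
10. not r, 1
11. not (not p and not r), 2
12. not p and not r, 2
13. not p, 2
14. not r, 2
15. r, 2
Accessibility: 0R0, 0R1, 0R2, 1R1, 1R2, 2R2
Branch closes: r and not r both at 2.
Every branch closes (one shown): valid in S4, hence also in S5 (every theorem of S4 is a theorem of S5).
T-tableau for the negation not (Dia Dia not (not p and not r) implies Dia not (not p and not r)):
1. not (Dia Dia not (not p and not r) implies Dia not (not p and not r)), 0
2. Dia Dia not (not p and not r), 0
3. not Dia not (not p and not r), 0
4. not p and not r, 0
5. not p, 0
6. not r, 0
7. Dia not (not p and not r), 1
8. not p and not r, 1
9. not p, 1
10. not r, 1
11. not (not p and not r), 2
12. r, 2
Accessibility: 0R0, 0R1, 1R1, 1R2, 2R2
Complete open branch: countermodel on a T-frame, so not valid in T, nor in K (the same frame is also a K-frame).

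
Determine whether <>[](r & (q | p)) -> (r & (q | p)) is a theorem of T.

Tableau for the negation ~(<>[](r & (q | p)) -> (r & (q | p))):
1. ~(<>[](r & (q | p)) -> (r & (q | p))), w0
2. <>[](r & (q | p)), w0
3. ~(r & (q | p)), w0
4. ~(q | p), w0
5. ~q, w0
6. ~p, w0
7. [](r & (q | p)), w1
8. r & (q | p), w1
9. r, w1
10. q | p, w1
11. p, w1
Accessibility: w0Rw0, w0Rw1, w1Rw1
The negation has an open branch (countermodel exists).

No, not valid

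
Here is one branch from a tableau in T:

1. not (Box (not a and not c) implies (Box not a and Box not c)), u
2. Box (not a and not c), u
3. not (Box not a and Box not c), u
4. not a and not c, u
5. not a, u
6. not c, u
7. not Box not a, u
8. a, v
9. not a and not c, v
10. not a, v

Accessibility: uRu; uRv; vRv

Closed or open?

Both a and not a appear at v.

Closed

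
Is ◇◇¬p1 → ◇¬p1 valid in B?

No, not valid

Tableau for the negation ¬(◇◇¬p1 → ◇¬p1):
1. ¬(◇◇¬p1 → ◇¬p1), 0
2. ◇◇¬p1, 0
3. ¬◇¬p1, 0
4. p1, 0
5. ◇¬p1, 1
6. p1, 1
7. ¬p1, 2
Accessibility: 0R0, 0R1, 1R0, 1R1, 1R2, 2R1, 2R2
The negation has an open branch (countermodel exists).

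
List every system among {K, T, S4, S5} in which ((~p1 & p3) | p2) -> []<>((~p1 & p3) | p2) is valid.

S5-tableau for the negation ~(((~p1 & p3) | p2) -> []<>((~p1 & p3) | p2)):
1. ~(((~p1 & p3) | p2) -> []<>((~p1 & p3) | p2)), 0
2. (~p1 & p3) | p2, 0
3. ~[]<>((~p1 & p3) | p2), 0
4. ~p1 & p3, 0
5. ~p1, 0
6. p3, 0
7. ~<>((~p1 & p3) | p2), 1
8. ~((~p1 & p3) | p2), 0
9. ~(~p1 & p3), 0
10. ~p2, 0
11. ~((~p1 & p3) | p2), 1
12. ~(~p1 & p3), 1
13. ~p2, 1
14. ~p3, 0
Accessibility: 0R0, 0R1, 1R0, 1R1
Branch closes: p3 and ~p3 both at 0.
Every branch closes (one shown): valid in S5.
S4-tableau for the negation ~(((~p1 & p3) | p2) -> []<>((~p1 & p3) | p2)):
1. ~(((~p1 & p3) | p2) -> []<>((~p1 & p3) | p2)), 0
2. (~p1 & p3) | p2, 0
3. ~[]<>((~p1 & p3) | p2), 0
4. p2, 0
5. ~<>((~p1 & p3) | p2), 1
6. ~((~p1 & p3) | p2), 1
7. ~(~p1 & p3), 1
8. ~p2, 1
9. ~p3, 1
Accessibility: 0R0, 0R1, 1R1
Complete open branch: countermodel on an S4-frame, so not valid in S4, nor in K, T (the same frame is also a K-frame and a T-frame).

S5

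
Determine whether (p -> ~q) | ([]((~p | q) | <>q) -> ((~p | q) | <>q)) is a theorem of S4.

Tableau for the negation ~((p -> ~q) | ([]((~p | q) | <>q) -> ((~p | q) | <>q))):
1. ~((p -> ~q) | ([]((~p | q) | <>q) -> ((~p | q) | <>q))), u
2. ~(p -> ~q), u   [~|-rule on 1]
3. ~([]((~p | q) | <>q) -> ((~p | q) | <>q)), u   [~|-rule on 1]
4. p, u   [~->-rule on 2]
5. q, u   [~->-rule on 2]
6. []((~p | q) | <>q), u   [~->-rule on 3]
7. ~((~p | q) | <>q), u   [~->-rule on 3]
8. ~(~p | q), u   [~|-rule on 7]
9. ~<>q, u   [~|-rule on 7]
10. ~q, u   [~|-rule on 8]
Accessibility: uRu
Branch closes: q and ~q both at u.
All branches of the negation close; one closing branch shown above.

Valid in S4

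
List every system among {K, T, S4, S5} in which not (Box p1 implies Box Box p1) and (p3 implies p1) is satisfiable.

T-tableau for the formula:
1. not (Box p1 implies Box Box p1) and (p3 implies p1), w0
2. not (Box p1 implies Box Box p1), w0   [and-rule on 1]
3. p3 implies p1, w0   [and-rule on 1]
4. Box p1, w0   [neg-implies-rule on 2]
5. not Box Box p1, w0   [neg-implies-rule on 2]
6. p1, w0   [Box-rule on 4 via w0Rw0]
7. not Box p1, w1   [neg-Box-rule on 5: fresh world w1, w0Rw1]
8. p1, w1   [Box-rule on 4 via w0Rw1]
9. not p1, w2   [neg-Box-rule on 7: fresh world w2, w1Rw2]
Accessibility: w0Rw0, w0Rw1, w1Rw1, w1Rw2, w2Rw2
Complete open branch: satisfiable in T, hence also in K (this T-model is also a K-model).
S4-tableau for the formula:
1. not (Box p1 implies Box Box p1) and (p3 implies p1), w0
2. not (Box p1 implies Box Box p1), w0   [and-rule on 1]
3. p3 implies p1, w0   [and-rule on 1]
4. Box p1, w0   [neg-implies-rule on 2]
5. not Box Box p1, w0   [neg-implies-rule on 2]
6. p1, w0   [Box-rule on 4 via w0Rw0]
7. not Box p1, w1   [neg-Box-rule on 5: fresh world w1, w0Rw1]
8. p1, w1   [Box-rule on 4 via w0Rw1]
9. not p1, w2   [neg-Box-rule on 7: fresh world w2, w1Rw2]
10. p1, w2   [Box-rule on 4 via w0Rw2]
Accessibility: w0Rw0, w0Rw1, w0Rw2, w1Rw1, w1Rw2, w2Rw2
Branch closes: p1 and not p1 both at w2.
Every branch closes (one shown): unsatisfiable in S4, hence also in S5 (every S5-frame is an S4-frame).

K, T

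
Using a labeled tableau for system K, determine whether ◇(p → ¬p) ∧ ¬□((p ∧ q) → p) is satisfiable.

No, unsatisfiable

1. ◇(p → ¬p) ∧ ¬□((p ∧ q) → p), w0
2. ◇(p → ¬p), w0
3. ¬□((p ∧ q) → p), w0
4. p → ¬p, w1
5. ¬p, w1
6. ¬((p ∧ q) → p), w2
7. p ∧ q, w2
8. ¬p, w2
9. p, w2
10. q, w2
Accessibility: w0Rw1, w0Rw2
Branch closes: p and ¬p both at w2.
(One branch shown.) All branches close.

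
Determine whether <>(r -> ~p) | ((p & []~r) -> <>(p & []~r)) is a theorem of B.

Valid

Tableau for the negation ~(<>(r -> ~p) | ((p & []~r) -> <>(p & []~r))):
1. ~(<>(r -> ~p) | ((p & []~r) -> <>(p & []~r))), u
2. ~<>(r -> ~p), u
3. ~((p & []~r) -> <>(p & []~r)), u
4. p & []~r, u
5. ~<>(p & []~r), u
6. p, u
7. []~r, u
8. ~(r -> ~p), u
9. r, u
10. ~(p & []~r), u
11. ~r, u
Accessibility: uRu
Branch closes: r and ~r both at u.
Every branch of the negation's tableau closes; the branch above is one of them.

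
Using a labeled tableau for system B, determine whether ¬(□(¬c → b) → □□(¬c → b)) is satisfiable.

Yes, satisfiable

1. ¬(□(¬c → b) → □□(¬c → b)), 0
2. □(¬c → b), 0
3. ¬□□(¬c → b), 0
4. ¬c → b, 0
5. b, 0
6. ¬□(¬c → b), 1
7. ¬c → b, 1
8. b, 1
9. ¬(¬c → b), 2
10. ¬c, 2
11. ¬b, 2
Accessibility: 0R0, 0R1, 1R0, 1R1, 1R2, 2R1, 2R2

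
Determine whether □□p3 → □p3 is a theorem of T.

Valid

Tableau for the negation ¬(□□p3 → □p3):
1. ¬(□□p3 → □p3), u
2. □□p3, u
3. ¬□p3, u
4. □p3, u
5. p3, u
6. ¬p3, v
7. □p3, v
8. p3, v
Accessibility: uRu, uRv, vRv
Branch closes: p3 and ¬p3 both at v.
Every branch of the negation's tableau closes; the branch above is one of them.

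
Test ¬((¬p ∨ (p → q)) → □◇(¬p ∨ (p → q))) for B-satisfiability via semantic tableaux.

1. ¬((¬p ∨ (p → q)) → □◇(¬p ∨ (p → q))), 0
2. ¬p ∨ (p → q), 0   [¬→-rule on 1]
3. ¬□◇(¬p ∨ (p → q)), 0   [¬→-rule on 1]
4. p → q, 0   [∨-rule on 2 (branches; this branch)]
5. q, 0   [→-rule on 4 (branches; this branch)]
6. ¬◇(¬p ∨ (p → q)), 1   [¬□-rule on 3: fresh world 1, 0R1]
7. ¬(¬p ∨ (p → q)), 0   [¬◇-rule on 6 via 1R0]
8. p, 0   [¬∨-rule on 7]
9. ¬(p → q), 0   [¬∨-rule on 7]
10. ¬q, 0   [¬→-rule on 9]
Accessibility: 0R0, 0R1, 1R0, 1R1
Branch closes: q and ¬q both at 0.
(One branch shown.) All branches close.

Unsatisfiable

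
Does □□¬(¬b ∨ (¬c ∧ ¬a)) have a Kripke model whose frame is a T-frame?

1. □□¬(¬b ∨ (¬c ∧ ¬a)), w0
2. □¬(¬b ∨ (¬c ∧ ¬a)), w0
3. ¬(¬b ∨ (¬c ∧ ¬a)), w0
4. b, w0
5. ¬(¬c ∧ ¬a), w0
6. a, w0
Accessibility: w0Rw0

Yes, satisfiable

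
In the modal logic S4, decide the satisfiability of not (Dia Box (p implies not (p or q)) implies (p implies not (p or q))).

1. not (Dia Box (p implies not (p or q)) implies (p implies not (p or q))), u
2. Dia Box (p implies not (p or q)), u
3. not (p implies not (p or q)), u
4. p, u
5. p or q, u
6. q, u
7. Box (p implies not (p or q)), v
8. p implies not (p or q), v
9. not (p or q), v
10. not p, v
11. not q, v
Accessibility: uRu, uRv, vRv

Yes, satisfiable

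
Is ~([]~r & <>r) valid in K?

Valid

Tableau for the negation []~r & <>r:
1. []~r & <>r, u
2. []~r, u
3. <>r, u
4. r, v
5. ~r, v
Accessibility: uRv
Branch closes: r and ~r both at v.
Every branch of the negation's tableau closes; the branch above is one of them.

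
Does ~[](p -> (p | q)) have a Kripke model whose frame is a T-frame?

Unsatisfiable (every branch closes)

1. ~[](p -> (p | q)), u
2. ~(p -> (p | q)), v
3. p, v
4. ~(p | q), v
5. ~p, v
6. ~q, v
Accessibility: uRu, uRv, vRv
Branch closes: p and ~p both at v.
Every branch closes; the branch above is one of them.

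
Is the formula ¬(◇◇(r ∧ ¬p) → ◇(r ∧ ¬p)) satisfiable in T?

1. ¬(◇◇(r ∧ ¬p) → ◇(r ∧ ¬p)), w0
2. ◇◇(r ∧ ¬p), w0
3. ¬◇(r ∧ ¬p), w0
4. ¬(r ∧ ¬p), w0
5. p, w0
6. ◇(r ∧ ¬p), w1
7. ¬(r ∧ ¬p), w1
8. p, w1
9. r ∧ ¬p, w2
10. r, w2
11. ¬p, w2
Accessibility: w0Rw0, w0Rw1, w1Rw1, w1Rw2, w2Rw2

Satisfiable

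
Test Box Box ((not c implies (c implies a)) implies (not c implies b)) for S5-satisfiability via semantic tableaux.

Satisfiable (open branch found)

1. Box Box ((not c implies (c implies a)) implies (not c implies b)), u
2. Box ((not c implies (c implies a)) implies (not c implies b)), u
3. (not c implies (c implies a)) implies (not c implies b), u
4. not c implies b, u
5. b, u
Accessibility: uRu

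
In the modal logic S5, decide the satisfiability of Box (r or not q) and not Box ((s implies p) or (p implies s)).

Unsatisfiable (every branch closes)

1. Box (r or not q) and not Box ((s implies p) or (p implies s)), 0
2. Box (r or not q), 0   [and-rule on 1]
3. not Box ((s implies p) or (p implies s)), 0   [and-rule on 1]
4. r or not q, 0   [Box-rule on 2 via 0R0]
5. not q, 0   [or-rule on 4 (branches; this branch)]
6. not ((s implies p) or (p implies s)), 1   [neg-Box-rule on 3: fresh world 1, 0R1]
7. not (s implies p), 1   [neg-or-rule on 6]
8. not (p implies s), 1   [neg-or-rule on 6]
9. s, 1   [neg-implies-rule on 7]
10. not p, 1   [neg-implies-rule on 7]
11. p, 1   [neg-implies-rule on 8]
12. not s, 1   [neg-implies-rule on 8]
Accessibility: 0R0, 0R1, 1R0, 1R1
Branch closes: p and not p both at 1.
All branches of the tableau close; one closing branch shown above.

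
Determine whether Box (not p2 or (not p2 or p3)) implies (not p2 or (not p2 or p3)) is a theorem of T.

Valid in T

Tableau for the negation not (Box (not p2 or (not p2 or p3)) implies (not p2 or (not p2 or p3))):
1. not (Box (not p2 or (not p2 or p3)) implies (not p2 or (not p2 or p3))), u
2. Box (not p2 or (not p2 or p3)), u   [neg-implies-rule on 1]
3. not (not p2 or (not p2 or p3)), u   [neg-implies-rule on 1]
4. p2, u   [neg-or-rule on 3]
5. not (not p2 or p3), u   [neg-or-rule on 3]
6. not p3, u   [neg-or-rule on 5]
7. not p2 or (not p2 or p3), u   [Box-rule on 2 via uRu]
8. not p2 or p3, u   [or-rule on 7 (branches; this branch)]
9. p3, u   [or-rule on 8 (branches; this branch)]
Accessibility: uRu
Branch closes: p3 and not p3 both at u.
Every branch of the negation's tableau closes; the branch above is one of them.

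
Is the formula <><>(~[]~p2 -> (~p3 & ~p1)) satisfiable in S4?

1. <><>(~[]~p2 -> (~p3 & ~p1)), w0
2. <>(~[]~p2 -> (~p3 & ~p1)), w1   [<>-rule on 1: fresh world w1, w0Rw1]
3. ~[]~p2 -> (~p3 & ~p1), w2   [<>-rule on 2: fresh world w2, w1Rw2]
4. ~p3 & ~p1, w2   [->-rule on 3 (branches; this branch)]
5. ~p3, w2   [&-rule on 4]
6. ~p1, w2   [&-rule on 4]
Accessibility: w0Rw0, w0Rw1, w0Rw2, w1Rw1, w1Rw2, w2Rw2

Satisfiable (open branch found)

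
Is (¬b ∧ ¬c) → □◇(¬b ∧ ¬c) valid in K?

Invalid (countermodel exists)

Tableau for the negation ¬((¬b ∧ ¬c) → □◇(¬b ∧ ¬c)):
1. ¬((¬b ∧ ¬c) → □◇(¬b ∧ ¬c)), w0
2. ¬b ∧ ¬c, w0   [¬→-rule on 1]
3. ¬□◇(¬b ∧ ¬c), w0   [¬→-rule on 1]
4. ¬b, w0   [∧-rule on 2]
5. ¬c, w0   [∧-rule on 2]
6. ¬◇(¬b ∧ ¬c), w1   [¬□-rule on 3: fresh world w1, w0Rw1]
Accessibility: w0Rw1
The negation has an open branch (countermodel exists).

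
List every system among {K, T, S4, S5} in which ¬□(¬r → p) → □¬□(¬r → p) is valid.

S5

S5-tableau for the negation ¬(¬□(¬r → p) → □¬□(¬r → p)):
1. ¬(¬□(¬r → p) → □¬□(¬r → p)), 0
2. ¬□(¬r → p), 0   [¬→-rule on 1]
3. ¬□¬□(¬r → p), 0   [¬→-rule on 1]
4. ¬(¬r → p), 1   [¬□-rule on 2: fresh world 1, 0R1]
5. ¬r, 1   [¬→-rule on 4]
6. ¬p, 1   [¬→-rule on 4]
7. □(¬r → p), 2   [¬□-rule on 3: fresh world 2, 0R2]
8. ¬r → p, 0   [□-rule on 7 via 2R0]
9. ¬r → p, 1   [□-rule on 7 via 2R1]
10. ¬r → p, 2   [□-rule on 7 via 2R2]
11. p, 0   [→-rule on 8 (branches; this branch)]
12. p, 1   [→-rule on 9 (branches; this branch)]
Accessibility: 0R0, 0R1, 0R2, 1R0, 1R1, 1R2, 2R0, 2R1, 2R2
Branch closes: p and ¬p both at 1.
Every branch closes (one shown): valid in S5.
S4-tableau for the negation ¬(¬□(¬r → p) → □¬□(¬r → p)):
1. ¬(¬□(¬r → p) → □¬□(¬r → p)), 0
2. ¬□(¬r → p), 0   [¬→-rule on 1]
3. ¬□¬□(¬r → p), 0   [¬→-rule on 1]
4. ¬(¬r → p), 1   [¬□-rule on 2: fresh world 1, 0R1]
5. ¬r, 1   [¬→-rule on 4]
6. ¬p, 1   [¬→-rule on 4]
7. □(¬r → p), 2   [¬□-rule on 3: fresh world 2, 0R2]
8. ¬r → p, 2   [□-rule on 7 via 2R2]
9. p, 2   [→-rule on 8 (branches; this branch)]
Accessibility: 0R0, 0R1, 0R2, 1R1, 2R2
Complete open branch: countermodel on an S4-frame, so not valid in S4, nor in K, T (the same frame is also a K-frame and a T-frame).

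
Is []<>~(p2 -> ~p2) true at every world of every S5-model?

Tableau for the negation ~[]<>~(p2 -> ~p2):
1. ~[]<>~(p2 -> ~p2), u
2. ~<>~(p2 -> ~p2), v   [~[]-rule on 1: fresh world v, uRv]
3. p2 -> ~p2, u   [~<>-rule on 2 via vRu]
4. p2 -> ~p2, v   [~<>-rule on 2 via vRv]
5. ~p2, u   [->-rule on 3 (branches; this branch)]
6. ~p2, v   [->-rule on 4 (branches; this branch)]
Accessibility: uRu, uRv, vRu, vRv
The negation has an open branch (countermodel exists).

Not valid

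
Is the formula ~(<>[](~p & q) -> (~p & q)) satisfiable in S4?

1. ~(<>[](~p & q) -> (~p & q)), u
2. <>[](~p & q), u   [~->-rule on 1]
3. ~(~p & q), u   [~->-rule on 1]
4. ~q, u   [~&-rule on 3 (branches; this branch)]
5. [](~p & q), v   [<>-rule on 2: fresh world v, uRv]
6. ~p & q, v   [[]-rule on 5 via vRv]
7. ~p, v   [&-rule on 6]
8. q, v   [&-rule on 6]
Accessibility: uRu, uRv, vRv

Yes, satisfiable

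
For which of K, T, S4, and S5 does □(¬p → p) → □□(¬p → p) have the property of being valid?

S4-tableau for the negation ¬(□(¬p → p) → □□(¬p → p)):
1. ¬(□(¬p → p) → □□(¬p → p)), 0
2. □(¬p → p), 0
3. ¬□□(¬p → p), 0
4. ¬p → p, 0
5. p, 0
6. ¬□(¬p → p), 1
7. ¬p → p, 1
8. p, 1
9. ¬(¬p → p), 2
10. ¬p, 2
11. ¬p → p, 2
12. p, 2
Accessibility: 0R0, 0R1, 0R2, 1R1, 1R2, 2R2
Branch closes: p and ¬p both at 2.
Every branch closes (one shown): valid in S4, hence also in S5 (every theorem of S4 is a theorem of S5).
T-tableau for the negation ¬(□(¬p → p) → □□(¬p → p)):
1. ¬(□(¬p → p) → □□(¬p → p)), 0
2. □(¬p → p), 0
3. ¬□□(¬p → p), 0
4. ¬p → p, 0
5. p, 0
6. ¬□(¬p → p), 1
7. ¬p → p, 1
8. p, 1
9. ¬(¬p → p), 2
10. ¬p, 2
Accessibility: 0R0, 0R1, 1R1, 1R2, 2R2
Complete open branch: countermodel on a T-frame, so not valid in T, nor in K (the same frame is also a K-frame).

S4, S5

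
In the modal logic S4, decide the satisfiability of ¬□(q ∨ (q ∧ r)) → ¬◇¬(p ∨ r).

1. ¬□(q ∨ (q ∧ r)) → ¬◇¬(p ∨ r), u
2. ¬◇¬(p ∨ r), u
3. p ∨ r, u
4. r, u
Accessibility: uRu

Satisfiable (open branch found)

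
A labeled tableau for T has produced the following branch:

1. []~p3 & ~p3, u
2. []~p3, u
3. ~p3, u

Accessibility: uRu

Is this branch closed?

No, open

No world carries both an atom and its negation.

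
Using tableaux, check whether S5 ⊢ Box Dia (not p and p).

Invalid (countermodel exists)

Tableau for the negation not Box Dia (not p and p):
1. not Box Dia (not p and p), 0
2. not Dia (not p and p), 1
3. not (not p and p), 0
4. not (not p and p), 1
5. not p, 0
6. not p, 1
Accessibility: 0R0, 0R1, 1R0, 1R1
The negation has an open branch (countermodel exists).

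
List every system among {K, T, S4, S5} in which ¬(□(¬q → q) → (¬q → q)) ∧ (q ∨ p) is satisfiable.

K-tableau for the formula:
1. ¬(□(¬q → q) → (¬q → q)) ∧ (q ∨ p), u
2. ¬(□(¬q → q) → (¬q → q)), u
3. q ∨ p, u
4. □(¬q → q), u
5. ¬(¬q → q), u
6. ¬q, u
7. p, u
Complete open branch: satisfiable in K.
T-tableau for the formula:
1. ¬(□(¬q → q) → (¬q → q)) ∧ (q ∨ p), u
2. ¬(□(¬q → q) → (¬q → q)), u
3. q ∨ p, u
4. □(¬q → q), u
5. ¬(¬q → q), u
6. ¬q, u
7. ¬q → q, u
8. p, u
9. q, u
Accessibility: uRu
Branch closes: q and ¬q both at u.
Every branch closes (one shown): unsatisfiable in T, hence also in S4, S5 (every S4/S5-frame is a T-frame).

K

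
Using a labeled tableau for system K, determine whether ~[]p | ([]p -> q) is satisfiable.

Yes, satisfiable

1. ~[]p | ([]p -> q), u
2. []p -> q, u   [|-rule on 1 (branches; this branch)]
3. q, u   [->-rule on 2 (branches; this branch)]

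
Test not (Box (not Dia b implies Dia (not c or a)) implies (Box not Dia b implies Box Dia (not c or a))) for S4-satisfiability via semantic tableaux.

No, unsatisfiable

1. not (Box (not Dia b implies Dia (not c or a)) implies (Box not Dia b implies Box Dia (not c or a))), 0
2. Box (not Dia b implies Dia (not c or a)), 0
3. not (Box not Dia b implies Box Dia (not c or a)), 0
4. Box not Dia b, 0
5. not Box Dia (not c or a), 0
6. not Dia b implies Dia (not c or a), 0
7. not Dia b, 0
8. not b, 0
9. Dia (not c or a), 0
10. not Dia (not c or a), 1
11. not Dia b implies Dia (not c or a), 1
12. not Dia b, 1
13. not b, 1
14. not (not c or a), 1
15. c, 1
16. not a, 1
17. Dia (not c or a), 1
18. not c or a, 2
19. not Dia b implies Dia (not c or a), 2
20. not Dia b, 2
21. not b, 2
22. a, 2
23. Dia (not c or a), 2
24. not c or a, 3
25. not Dia b implies Dia (not c or a), 3
26. not Dia b, 3
27. not b, 3
28. not (not c or a), 3
29. c, 3
30. not a, 3
31. a, 3
Accessibility: 0R0, 0R1, 0R2, 0R3, 1R1, 1R3, 2R2, 3R3
Branch closes: a and not a both at 3.
Every branch closes; the branch above is one of them.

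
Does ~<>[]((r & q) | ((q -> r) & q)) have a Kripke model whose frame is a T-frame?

Satisfiable (open branch found)

1. ~<>[]((r & q) | ((q -> r) & q)), u
2. ~[]((r & q) | ((q -> r) & q)), u
3. ~((r & q) | ((q -> r) & q)), v
4. ~(r & q), v
5. ~((q -> r) & q), v
6. ~[]((r & q) | ((q -> r) & q)), v
7. ~q, v
8. ~((r & q) | ((q -> r) & q)), w
9. ~(r & q), w
10. ~((q -> r) & q), w
11. ~q, w
Accessibility: uRu, uRv, vRv, vRw, wRw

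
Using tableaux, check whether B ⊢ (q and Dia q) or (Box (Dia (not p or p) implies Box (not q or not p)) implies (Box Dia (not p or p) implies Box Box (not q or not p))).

Tableau for the negation not ((q and Dia q) or (Box (Dia (not p or p) implies Box (not q or not p)) implies (Box Dia (not p or p) implies Box Box (not q or not p)))):
1. not ((q and Dia q) or (Box (Dia (not p or p) implies Box (not q or not p)) implies (Box Dia (not p or p) implies Box Box (not q or not p)))), w0
2. not (q and Dia q), w0
3. not (Box (Dia (not p or p) implies Box (not q or not p)) implies (Box Dia (not p or p) implies Box Box (not q or not p))), w0
4. Box (Dia (not p or p) implies Box (not q or not p)), w0
5. not (Box Dia (not p or p) implies Box Box (not q or not p)), w0
6. Box Dia (not p or p), w0
7. not Box Box (not q or not p), w0
8. Dia (not p or p) implies Box (not q or not p), w0
9. Dia (not p or p), w0
10. not Dia q, w0
11. not q, w0
12. Box (not q or not p), w0
13. not q or not p, w0
14. not p, w0
15. not Box (not q or not p), w1
16. Dia (not p or p) implies Box (not q or not p), w1
17. Dia (not p or p), w1
18. not q, w1
19. not q or not p, w1
20. Box (not q or not p), w1
21. not p, w1
22. not p or p, w2
23. Dia (not p or p) implies Box (not q or not p), w2
24. Dia (not p or p), w2
25. not q, w2
26. not q or not p, w2
27. p, w2
28. Box (not q or not p), w2
29. not (not q or not p), w3
30. q, w3
31. p, w3
32. not q or not p, w3
33. not p, w3
Accessibility: w0Rw0, w0Rw1, w0Rw2, w1Rw0, w1Rw1, w1Rw3, w2Rw0, w2Rw2, w3Rw1, w3Rw3
Branch closes: p and not p both at w3.
All branches of the negation close; one closing branch shown above.

Yes, valid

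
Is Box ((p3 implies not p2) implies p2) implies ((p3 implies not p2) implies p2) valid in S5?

Tableau for the negation not (Box ((p3 implies not p2) implies p2) implies ((p3 implies not p2) implies p2)):
1. not (Box ((p3 implies not p2) implies p2) implies ((p3 implies not p2) implies p2)), w0
2. Box ((p3 implies not p2) implies p2), w0   [neg-implies-rule on 1]
3. not ((p3 implies not p2) implies p2), w0   [neg-implies-rule on 1]
4. p3 implies not p2, w0   [neg-implies-rule on 3]
5. not p2, w0   [neg-implies-rule on 3]
6. (p3 implies not p2) implies p2, w0   [Box-rule on 2 via w0Rw0]
7. not (p3 implies not p2), w0   [implies-rule on 6 (branches; this branch)]
8. p3, w0   [neg-implies-rule on 7]
9. p2, w0   [neg-implies-rule on 7]
Accessibility: w0Rw0
Branch closes: p2 and not p2 both at w0.
Every branch of the negation's tableau closes; the branch above is one of them.

Yes, valid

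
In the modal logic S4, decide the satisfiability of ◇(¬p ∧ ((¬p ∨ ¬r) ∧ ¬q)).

Satisfiable

1. ◇(¬p ∧ ((¬p ∨ ¬r) ∧ ¬q)), w0
2. ¬p ∧ ((¬p ∨ ¬r) ∧ ¬q), w1   [◇-rule on 1: fresh world w1, w0Rw1]
3. ¬p, w1   [∧-rule on 2]
4. (¬p ∨ ¬r) ∧ ¬q, w1   [∧-rule on 2]
5. ¬p ∨ ¬r, w1   [∧-rule on 4]
6. ¬q, w1   [∧-rule on 4]
7. ¬r, w1   [∨-rule on 5 (branches; this branch)]
Accessibility: w0Rw0, w0Rw1, w1Rw1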